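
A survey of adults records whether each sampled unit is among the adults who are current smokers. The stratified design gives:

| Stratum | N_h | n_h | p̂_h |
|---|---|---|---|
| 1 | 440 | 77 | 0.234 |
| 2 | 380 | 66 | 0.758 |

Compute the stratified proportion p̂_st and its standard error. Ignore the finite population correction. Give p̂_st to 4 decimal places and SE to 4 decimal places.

p̂_st ≈ 0.4768, SE ≈ 0.0358

N = 820; stratum weights W_h = N_h/N.
p̂_st = Σ W_h p̂_h = (440·0.234 + 380·0.758)/820 = 0.47683
V̂(p̂_st) = Σ W_h² p̂_h(1−p̂_h)/(n_h−1):
  stratum 1: (440/820)²·0.234·0.766/76 = 0.000679061
  stratum 2: (380/820)²·0.758·0.242/65 = 0.000606053
V̂(p̂_st) = 0.00128511; SE = √V̂ = 0.0358485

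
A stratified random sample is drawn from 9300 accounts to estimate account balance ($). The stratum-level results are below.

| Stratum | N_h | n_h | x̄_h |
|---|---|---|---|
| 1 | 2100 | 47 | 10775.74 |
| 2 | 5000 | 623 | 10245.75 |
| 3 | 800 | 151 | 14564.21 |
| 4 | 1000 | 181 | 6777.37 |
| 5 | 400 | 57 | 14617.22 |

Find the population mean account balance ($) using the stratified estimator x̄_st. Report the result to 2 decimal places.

x̄_st ≈ 10551.98

N = Σ N_h = 9300. Stratum weights W_h = N_h/N.
x̄_st = (2100·10775.74 + 5000·10245.75 + 800·14564.21 + 1000·6777.37 + 400·14617.22) / 9300 = 10551.9817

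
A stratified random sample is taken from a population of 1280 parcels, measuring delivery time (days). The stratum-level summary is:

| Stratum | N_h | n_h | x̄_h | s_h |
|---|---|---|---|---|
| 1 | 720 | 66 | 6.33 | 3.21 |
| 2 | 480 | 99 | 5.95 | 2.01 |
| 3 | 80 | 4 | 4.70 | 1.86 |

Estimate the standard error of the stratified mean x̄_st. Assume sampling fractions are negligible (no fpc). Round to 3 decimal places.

SE(x̄_st) ≈ 0.242

V̂(x̄_st) = Σ W_h² s_h²/n_h, with W_h = N_h/N and N = 1280:
  stratum 1: (720/1280)²·3.21²/66 = 0.0493982
  stratum 2: (480/1280)²·2.01²/99 = 0.00573878
  stratum 3: (80/1280)²·1.86²/4 = 0.00337852
V̂(x̄_st) = 0.0585155
SE(x̄_st) = √0.0585155 = 0.2419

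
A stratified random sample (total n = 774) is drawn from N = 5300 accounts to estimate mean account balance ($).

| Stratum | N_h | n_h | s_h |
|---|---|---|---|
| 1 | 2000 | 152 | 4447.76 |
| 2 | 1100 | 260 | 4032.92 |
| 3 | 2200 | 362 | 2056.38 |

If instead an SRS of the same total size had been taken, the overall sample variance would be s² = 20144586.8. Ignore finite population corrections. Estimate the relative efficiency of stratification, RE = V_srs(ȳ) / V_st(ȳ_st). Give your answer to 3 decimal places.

V̂(ȳ_st) = Σ W_h² s_h²/n_h, with W_h = N_h/N and N = 5300:
  stratum 1: (2000/5300)²·4447.76²/152 = 18533.1
  stratum 2: (1100/5300)²·4032.92²/260 = 2694.63
  stratum 3: (2200/5300)²·2056.38²/362 = 2012.76
V_st = 23240.5
V_srs = s²/n = 20144586.8/774 = 26026.6
Relative efficiency = V_srs / V_st = 26026.6/23240.5 = 1.1199

RE ≈ 1.120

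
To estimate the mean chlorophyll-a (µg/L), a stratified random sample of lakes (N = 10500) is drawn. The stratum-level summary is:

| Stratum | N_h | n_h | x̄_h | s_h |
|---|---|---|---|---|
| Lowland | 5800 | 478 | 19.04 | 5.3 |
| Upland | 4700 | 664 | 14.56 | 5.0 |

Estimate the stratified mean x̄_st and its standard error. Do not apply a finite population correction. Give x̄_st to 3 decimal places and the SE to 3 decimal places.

x̄_st = Σ W_h x̄_h = (5800·19.04 + 4700·14.56)/10500 = 17.03467
V̂(x̄_st) = Σ W_h² s_h²/n_h, with W_h = N_h/N and N = 10500:
  stratum Lowland: (5800/10500)²·5.3²/478 = 0.0179309
  stratum Upland: (4700/10500)²·5.0²/664 = 0.00754378
V̂(x̄_st) = 0.0254746
SE(x̄_st) = √0.0254746 = 0.159608

x̄_st ≈ 17.035, SE ≈ 0.160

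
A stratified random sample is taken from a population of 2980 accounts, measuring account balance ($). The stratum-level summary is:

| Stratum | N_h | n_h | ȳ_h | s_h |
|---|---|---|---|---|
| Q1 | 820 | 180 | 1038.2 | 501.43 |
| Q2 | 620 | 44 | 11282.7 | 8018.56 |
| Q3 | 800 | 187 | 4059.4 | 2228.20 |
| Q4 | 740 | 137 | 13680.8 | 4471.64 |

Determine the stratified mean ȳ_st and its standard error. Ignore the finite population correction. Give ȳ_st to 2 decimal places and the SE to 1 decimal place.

ȳ_st = Σ W_h ȳ_h = (820·1038.2 + 620·11282.7 + 800·4059.4 + 740·13680.8)/2980 = 7120.10403
V̂(ȳ_st) = Σ W_h² s_h²/n_h, with W_h = N_h/N and N = 2980:
  stratum Q1: (820/2980)²·501.43²/180 = 105.765
  stratum Q2: (620/2980)²·8018.56²/44 = 63254.4
  stratum Q3: (800/2980)²·2228.20²/187 = 1913.44
  stratum Q4: (740/2980)²·4471.64²/137 = 9000.03
V̂(ȳ_st) = 74273.7
SE(ȳ_st) = √74273.7 = 272.532

ȳ_st ≈ 7120.10, SE ≈ 272.5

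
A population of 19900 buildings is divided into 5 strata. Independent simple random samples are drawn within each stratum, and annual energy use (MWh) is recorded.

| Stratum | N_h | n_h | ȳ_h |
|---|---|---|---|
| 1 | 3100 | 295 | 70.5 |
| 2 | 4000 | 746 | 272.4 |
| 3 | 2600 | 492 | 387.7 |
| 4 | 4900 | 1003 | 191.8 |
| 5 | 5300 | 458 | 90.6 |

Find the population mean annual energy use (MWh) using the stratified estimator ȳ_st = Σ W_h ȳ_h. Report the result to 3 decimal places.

N = Σ N_h = 19900. Stratum weights W_h = N_h/N.
ȳ_st = (3100·70.5 + 4000·272.4 + 2600·387.7 + 4900·191.8 + 5300·90.6) / 19900 = 187.74724

ȳ_st ≈ 187.747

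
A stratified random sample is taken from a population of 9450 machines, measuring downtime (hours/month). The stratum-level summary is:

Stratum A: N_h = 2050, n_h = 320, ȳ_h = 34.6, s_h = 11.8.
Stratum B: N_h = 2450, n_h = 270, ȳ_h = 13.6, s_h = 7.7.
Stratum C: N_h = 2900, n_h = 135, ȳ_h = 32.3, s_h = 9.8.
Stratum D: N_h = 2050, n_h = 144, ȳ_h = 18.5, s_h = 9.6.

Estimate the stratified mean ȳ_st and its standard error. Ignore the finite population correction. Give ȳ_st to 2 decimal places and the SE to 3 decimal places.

ȳ_st = Σ W_h ȳ_h = (2050·34.6 + 2450·13.6 + 2900·32.3 + 2050·18.5)/9450 = 24.95714
V̂(ȳ_st) = Σ W_h² s_h²/n_h, with W_h = N_h/N and N = 9450:
  stratum A: (2050/9450)²·11.8²/320 = 0.0204766
  stratum B: (2450/9450)²·7.7²/270 = 0.01476
  stratum C: (2900/9450)²·9.8²/135 = 0.0669963
  stratum D: (2050/9450)²·9.6²/144 = 0.0301179
V̂(ȳ_st) = 0.132351
SE(ȳ_st) = √0.132351 = 0.3638

ȳ_st ≈ 24.96, SE ≈ 0.364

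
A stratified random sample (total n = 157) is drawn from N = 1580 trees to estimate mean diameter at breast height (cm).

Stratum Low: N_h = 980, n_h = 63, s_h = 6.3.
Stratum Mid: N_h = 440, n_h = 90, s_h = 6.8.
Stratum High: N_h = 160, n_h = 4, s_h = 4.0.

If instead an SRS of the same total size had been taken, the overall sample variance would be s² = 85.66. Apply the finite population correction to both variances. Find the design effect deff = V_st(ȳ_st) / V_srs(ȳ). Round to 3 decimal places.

V̂(ȳ_st) = Σ W_h² (1 − n_h/N_h) s_h²/n_h, with W_h = N_h/N and N = 1580:
  stratum Low: (980/1580)²·(1 − 63/980)·6.3²/63 = 0.226789
  stratum Mid: (440/1580)²·(1 − 90/440)·6.8²/90 = 0.0316944
  stratum High: (160/1580)²·(1 − 4/160)·4.0²/4 = 0.0399936
V_st = 0.298477
V_srs = (1 − 157/1580)·85.66/157 = 0.49139
deff = V_st / V_srs = 0.298477/0.49139 = 0.6074

deff ≈ 0.607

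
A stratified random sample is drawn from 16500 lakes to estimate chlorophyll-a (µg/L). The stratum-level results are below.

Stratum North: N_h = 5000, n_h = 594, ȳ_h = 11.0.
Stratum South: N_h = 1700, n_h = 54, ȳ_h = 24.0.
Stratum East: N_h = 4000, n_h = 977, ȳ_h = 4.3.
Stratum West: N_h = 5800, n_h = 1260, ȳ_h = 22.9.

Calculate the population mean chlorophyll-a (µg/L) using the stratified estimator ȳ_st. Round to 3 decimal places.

ȳ_st ≈ 14.898

N = Σ N_h = 16500. Stratum weights W_h = N_h/N.
ȳ_st = (5000·11.0 + 1700·24.0 + 4000·4.3 + 5800·22.9) / 16500 = 14.89818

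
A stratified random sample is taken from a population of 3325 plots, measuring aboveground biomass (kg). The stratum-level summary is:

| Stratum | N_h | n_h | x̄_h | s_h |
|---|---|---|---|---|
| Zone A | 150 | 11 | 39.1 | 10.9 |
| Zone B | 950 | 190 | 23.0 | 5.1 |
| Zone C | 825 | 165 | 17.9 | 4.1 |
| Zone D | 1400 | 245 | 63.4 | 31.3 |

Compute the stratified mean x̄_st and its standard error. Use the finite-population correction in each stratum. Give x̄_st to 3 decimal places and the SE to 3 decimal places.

x̄_st ≈ 39.471, SE ≈ 0.787

x̄_st = Σ W_h x̄_h = (150·39.1 + 950·23.0 + 825·17.9 + 1400·63.4)/3325 = 39.47143
V̂(x̄_st) = Σ W_h² (1 − n_h/N_h) s_h²/n_h, with W_h = N_h/N and N = 3325:
  stratum Zone A: (150/3325)²·(1 − 11/150)·10.9²/11 = 0.0203696
  stratum Zone B: (950/3325)²·(1 − 190/950)·5.1²/190 = 0.00894006
  stratum Zone C: (825/3325)²·(1 − 165/825)·4.1²/165 = 0.00501763
  stratum Zone D: (1400/3325)²·(1 − 245/1400)·31.3²/245 = 0.584856
V̂(x̄_st) = 0.619184
SE(x̄_st) = √0.619184 = 0.786882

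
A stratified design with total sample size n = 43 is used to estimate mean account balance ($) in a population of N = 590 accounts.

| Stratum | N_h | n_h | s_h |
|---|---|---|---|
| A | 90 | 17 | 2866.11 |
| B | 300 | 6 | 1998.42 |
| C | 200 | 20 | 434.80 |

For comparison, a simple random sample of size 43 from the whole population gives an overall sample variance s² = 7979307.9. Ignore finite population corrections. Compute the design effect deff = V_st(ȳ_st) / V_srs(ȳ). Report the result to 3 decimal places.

V̂(ȳ_st) = Σ W_h² s_h²/n_h, with W_h = N_h/N and N = 590:
  stratum A: (90/590)²·2866.11²/17 = 11243.9
  stratum B: (300/590)²·1998.42²/6 = 172092
  stratum C: (200/590)²·434.80²/20 = 1086.19
V_st = 184422
V_srs = s²/n = 7979307.9/43 = 185565
deff = V_st / V_srs = 184422/185565 = 0.9938

deff ≈ 0.994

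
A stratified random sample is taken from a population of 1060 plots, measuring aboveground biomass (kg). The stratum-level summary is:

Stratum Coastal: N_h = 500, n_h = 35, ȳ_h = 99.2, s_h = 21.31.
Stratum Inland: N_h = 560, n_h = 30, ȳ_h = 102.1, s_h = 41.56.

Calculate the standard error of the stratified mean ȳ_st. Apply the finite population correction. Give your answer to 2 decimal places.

V̂(ȳ_st) = Σ W_h² (1 − n_h/N_h) s_h²/n_h, with W_h = N_h/N and N = 1060:
  stratum Coastal: (500/1060)²·(1 − 35/500)·21.31²/35 = 2.68479
  stratum Inland: (560/1060)²·(1 − 30/560)·41.56²/30 = 15.2083
V̂(ȳ_st) = 17.8931
SE(ȳ_st) = √17.8931 = 4.23003

SE(ȳ_st) ≈ 4.23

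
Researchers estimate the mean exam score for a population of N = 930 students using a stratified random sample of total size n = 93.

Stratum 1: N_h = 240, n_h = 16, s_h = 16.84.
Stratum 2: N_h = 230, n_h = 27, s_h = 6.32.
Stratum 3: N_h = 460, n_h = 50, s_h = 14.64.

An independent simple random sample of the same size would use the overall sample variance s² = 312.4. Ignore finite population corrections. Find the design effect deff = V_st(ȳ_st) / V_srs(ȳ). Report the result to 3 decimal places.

deff ≈ 0.691

V̂(ȳ_st) = Σ W_h² s_h²/n_h, with W_h = N_h/N and N = 930:
  stratum 1: (240/930)²·16.84²/16 = 1.18038
  stratum 2: (230/930)²·6.32²/27 = 0.0904816
  stratum 3: (460/930)²·14.64²/50 = 1.04873
V_st = 2.31958
V_srs = s²/n = 312.4/93 = 3.35914
deff = V_st / V_srs = 2.31958/3.35914 = 0.6905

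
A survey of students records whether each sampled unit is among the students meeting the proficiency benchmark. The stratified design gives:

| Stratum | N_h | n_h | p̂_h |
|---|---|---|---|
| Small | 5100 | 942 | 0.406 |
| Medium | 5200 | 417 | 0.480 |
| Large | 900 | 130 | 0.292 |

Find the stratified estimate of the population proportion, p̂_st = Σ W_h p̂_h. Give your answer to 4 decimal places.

p̂_st ≈ 0.4312

N = 11200; stratum weights W_h = N_h/N.
p̂_st = Σ W_h p̂_h = (5100·0.406 + 5200·0.480 + 900·0.292)/11200 = 0.43120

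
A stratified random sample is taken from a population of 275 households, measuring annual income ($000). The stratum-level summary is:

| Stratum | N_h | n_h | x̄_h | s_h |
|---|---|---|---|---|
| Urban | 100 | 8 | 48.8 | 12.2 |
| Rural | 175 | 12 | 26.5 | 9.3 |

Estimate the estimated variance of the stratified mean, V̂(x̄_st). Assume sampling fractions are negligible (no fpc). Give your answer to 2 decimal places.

V̂(x̄_st) = Σ W_h² s_h²/n_h, with W_h = N_h/N and N = 275:
  stratum Urban: (100/275)²·12.2²/8 = 2.46017
  stratum Rural: (175/275)²·9.3²/12 = 2.91874
V̂(x̄_st) = 5.3789

V̂(x̄_st) ≈ 5.38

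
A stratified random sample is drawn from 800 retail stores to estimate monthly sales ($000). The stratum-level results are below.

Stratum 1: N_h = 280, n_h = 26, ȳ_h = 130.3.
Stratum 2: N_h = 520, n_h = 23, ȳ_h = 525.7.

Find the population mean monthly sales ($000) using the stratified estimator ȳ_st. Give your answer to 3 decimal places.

ȳ_st ≈ 387.310

N = Σ N_h = 800. Stratum weights W_h = N_h/N.
ȳ_st = (280·130.3 + 520·525.7) / 800 = 387.31000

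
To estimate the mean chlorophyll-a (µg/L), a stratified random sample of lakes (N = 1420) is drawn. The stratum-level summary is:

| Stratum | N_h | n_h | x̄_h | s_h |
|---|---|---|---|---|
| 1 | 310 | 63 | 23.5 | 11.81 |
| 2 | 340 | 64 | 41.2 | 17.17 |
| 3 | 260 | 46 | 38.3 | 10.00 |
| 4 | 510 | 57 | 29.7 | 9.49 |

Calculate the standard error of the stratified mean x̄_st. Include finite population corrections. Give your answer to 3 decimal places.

SE(x̄_st) ≈ 0.734

V̂(x̄_st) = Σ W_h² (1 − n_h/N_h) s_h²/n_h, with W_h = N_h/N and N = 1420:
  stratum 1: (310/1420)²·(1 − 63/310)·11.81²/63 = 0.08407
  stratum 2: (340/1420)²·(1 − 64/340)·17.17²/64 = 0.214374
  stratum 3: (260/1420)²·(1 − 46/260)·10.00²/46 = 0.0599864
  stratum 4: (510/1420)²·(1 − 57/510)·9.49²/57 = 0.181029
V̂(x̄_st) = 0.53946
SE(x̄_st) = √0.53946 = 0.734479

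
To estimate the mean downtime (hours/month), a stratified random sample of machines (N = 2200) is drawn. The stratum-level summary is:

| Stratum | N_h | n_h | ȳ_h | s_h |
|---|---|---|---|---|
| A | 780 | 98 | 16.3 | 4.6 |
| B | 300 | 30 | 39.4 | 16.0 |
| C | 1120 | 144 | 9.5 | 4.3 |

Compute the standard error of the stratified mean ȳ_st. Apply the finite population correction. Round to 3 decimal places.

SE(ȳ_st) ≈ 0.442

V̂(ȳ_st) = Σ W_h² (1 − n_h/N_h) s_h²/n_h, with W_h = N_h/N and N = 2200:
  stratum A: (780/2200)²·(1 − 98/780)·4.6²/98 = 0.0237314
  stratum B: (300/2200)²·(1 − 30/300)·16.0²/30 = 0.14281
  stratum C: (1120/2200)²·(1 − 144/1120)·4.3²/144 = 0.0289999
V̂(ȳ_st) = 0.195541
SE(ȳ_st) = √0.195541 = 0.4422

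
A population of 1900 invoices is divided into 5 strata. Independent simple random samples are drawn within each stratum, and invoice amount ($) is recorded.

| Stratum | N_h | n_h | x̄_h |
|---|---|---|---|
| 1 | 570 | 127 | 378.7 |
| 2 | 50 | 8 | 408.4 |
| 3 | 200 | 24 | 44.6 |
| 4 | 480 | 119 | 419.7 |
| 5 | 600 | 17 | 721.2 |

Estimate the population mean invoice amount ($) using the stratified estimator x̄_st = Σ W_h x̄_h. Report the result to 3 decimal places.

x̄_st ≈ 462.829

N = Σ N_h = 1900. Stratum weights W_h = N_h/N.
x̄_st = (570·378.7 + 50·408.4 + 200·44.6 + 480·419.7 + 600·721.2) / 1900 = 462.82895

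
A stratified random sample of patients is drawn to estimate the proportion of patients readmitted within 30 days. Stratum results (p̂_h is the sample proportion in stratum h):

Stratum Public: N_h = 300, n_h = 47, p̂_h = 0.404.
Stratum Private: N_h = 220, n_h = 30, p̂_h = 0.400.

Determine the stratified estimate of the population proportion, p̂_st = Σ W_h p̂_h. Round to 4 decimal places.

p̂_st ≈ 0.4023

N = 520; stratum weights W_h = N_h/N.
p̂_st = Σ W_h p̂_h = (300·0.404 + 220·0.400)/520 = 0.40231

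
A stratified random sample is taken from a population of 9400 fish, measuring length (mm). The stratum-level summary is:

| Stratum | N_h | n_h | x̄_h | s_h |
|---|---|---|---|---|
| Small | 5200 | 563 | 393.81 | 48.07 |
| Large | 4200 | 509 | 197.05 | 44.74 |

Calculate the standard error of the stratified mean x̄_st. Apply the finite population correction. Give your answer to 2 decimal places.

SE(x̄_st) ≈ 1.35

V̂(x̄_st) = Σ W_h² (1 − n_h/N_h) s_h²/n_h, with W_h = N_h/N and N = 9400:
  stratum Small: (5200/9400)²·(1 − 563/5200)·48.07²/563 = 1.12002
  stratum Large: (4200/9400)²·(1 − 509/4200)·44.74²/509 = 0.689941
V̂(x̄_st) = 1.80996
SE(x̄_st) = √1.80996 = 1.34535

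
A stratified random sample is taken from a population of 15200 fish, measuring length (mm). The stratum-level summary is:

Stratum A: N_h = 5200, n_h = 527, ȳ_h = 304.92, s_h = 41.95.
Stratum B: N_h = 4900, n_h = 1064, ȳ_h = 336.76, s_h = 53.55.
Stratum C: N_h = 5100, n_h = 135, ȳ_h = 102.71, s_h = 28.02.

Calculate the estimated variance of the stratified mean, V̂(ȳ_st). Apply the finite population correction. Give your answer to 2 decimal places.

V̂(ȳ_st) ≈ 1.21

V̂(ȳ_st) = Σ W_h² (1 − n_h/N_h) s_h²/n_h, with W_h = N_h/N and N = 15200:
  stratum A: (5200/15200)²·(1 − 527/5200)·41.95²/527 = 0.351209
  stratum B: (4900/15200)²·(1 − 1064/4900)·53.55²/1064 = 0.219263
  stratum C: (5100/15200)²·(1 − 135/5100)·28.02²/135 = 0.637389
V̂(ȳ_st) = 1.20786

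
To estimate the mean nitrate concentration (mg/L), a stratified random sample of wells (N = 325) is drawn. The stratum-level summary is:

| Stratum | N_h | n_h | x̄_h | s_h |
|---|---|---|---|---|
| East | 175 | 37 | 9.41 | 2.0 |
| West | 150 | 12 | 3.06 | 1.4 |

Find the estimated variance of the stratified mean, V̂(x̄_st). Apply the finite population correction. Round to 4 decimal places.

V̂(x̄_st) ≈ 0.0567

V̂(x̄_st) = Σ W_h² (1 − n_h/N_h) s_h²/n_h, with W_h = N_h/N and N = 325:
  stratum East: (175/325)²·(1 − 37/175)·2.0²/37 = 0.0247177
  stratum West: (150/325)²·(1 − 12/150)·1.4²/12 = 0.0320095
V̂(x̄_st) = 0.0567272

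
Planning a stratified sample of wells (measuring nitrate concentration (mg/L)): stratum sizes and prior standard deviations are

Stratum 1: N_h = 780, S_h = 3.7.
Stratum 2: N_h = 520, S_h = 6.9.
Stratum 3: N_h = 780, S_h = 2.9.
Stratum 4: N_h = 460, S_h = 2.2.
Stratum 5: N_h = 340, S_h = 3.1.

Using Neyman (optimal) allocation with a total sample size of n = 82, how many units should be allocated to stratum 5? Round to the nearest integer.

8

Neyman allocation: n_h = n · N_h S_h / Σ N_i S_i, with n = 82.
  stratum 1: N_h·S_h = 780·3.7 = 2886.00
  stratum 2: N_h·S_h = 520·6.9 = 3588.00
  stratum 3: N_h·S_h = 780·2.9 = 2262.00
  stratum 4: N_h·S_h = 460·2.2 = 1012.00
  stratum 5: N_h·S_h = 340·3.1 = 1054.00
Σ N_h S_h = 10802.00
n for stratum 5 = 82·1054.00/10802.00 = 8.001 → 8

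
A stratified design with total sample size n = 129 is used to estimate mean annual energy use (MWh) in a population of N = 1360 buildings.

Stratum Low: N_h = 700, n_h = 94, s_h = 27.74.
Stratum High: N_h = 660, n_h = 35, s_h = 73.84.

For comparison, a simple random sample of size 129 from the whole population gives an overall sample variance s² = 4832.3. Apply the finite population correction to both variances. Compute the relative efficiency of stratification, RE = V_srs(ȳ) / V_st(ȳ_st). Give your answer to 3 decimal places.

RE ≈ 0.926

V̂(ȳ_st) = Σ W_h² (1 − n_h/N_h) s_h²/n_h, with W_h = N_h/N and N = 1360:
  stratum Low: (700/1360)²·(1 − 94/700)·27.74²/94 = 1.87749
  stratum High: (660/1360)²·(1 − 35/660)·73.84²/35 = 34.7425
V_st = 36.62
V_srs = (1 − 129/1360)·4832.3/129 = 33.9065
Relative efficiency = V_srs / V_st = 33.9065/36.62 = 0.9259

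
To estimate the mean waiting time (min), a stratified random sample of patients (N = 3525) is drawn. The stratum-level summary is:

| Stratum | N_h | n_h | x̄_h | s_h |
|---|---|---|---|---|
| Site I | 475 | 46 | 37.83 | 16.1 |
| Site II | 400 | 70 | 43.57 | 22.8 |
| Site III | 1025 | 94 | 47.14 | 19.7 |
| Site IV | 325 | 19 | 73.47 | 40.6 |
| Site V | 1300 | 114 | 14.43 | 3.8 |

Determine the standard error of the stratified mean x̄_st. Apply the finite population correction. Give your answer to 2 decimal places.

V̂(x̄_st) = Σ W_h² (1 − n_h/N_h) s_h²/n_h, with W_h = N_h/N and N = 3525:
  stratum Site I: (475/3525)²·(1 − 46/475)·16.1²/46 = 0.0924116
  stratum Site II: (400/3525)²·(1 − 70/400)·22.8²/70 = 0.078891
  stratum Site III: (1025/3525)²·(1 − 94/1025)·19.7²/94 = 0.317073
  stratum Site IV: (325/3525)²·(1 − 19/325)·40.6²/19 = 0.694361
  stratum Site V: (1300/3525)²·(1 − 114/1300)·3.8²/114 = 0.0157171
V̂(x̄_st) = 1.19845
SE(x̄_st) = √1.19845 = 1.09474

SE(x̄_st) ≈ 1.09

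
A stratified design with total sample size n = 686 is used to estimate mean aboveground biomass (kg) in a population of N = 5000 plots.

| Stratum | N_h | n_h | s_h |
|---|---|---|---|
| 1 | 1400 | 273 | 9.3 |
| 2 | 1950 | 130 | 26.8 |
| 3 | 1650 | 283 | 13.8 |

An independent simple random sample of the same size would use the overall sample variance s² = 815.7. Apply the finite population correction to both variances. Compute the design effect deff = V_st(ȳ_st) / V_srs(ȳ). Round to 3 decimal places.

V̂(ȳ_st) = Σ W_h² (1 − n_h/N_h) s_h²/n_h, with W_h = N_h/N and N = 5000:
  stratum 1: (1400/5000)²·(1 − 273/1400)·9.3²/273 = 0.0199947
  stratum 2: (1950/5000)²·(1 − 130/1950)·26.8²/130 = 0.784318
  stratum 3: (1650/5000)²·(1 − 283/1650)·13.8²/283 = 0.0607133
V_st = 0.865026
V_srs = (1 − 686/5000)·815.7/686 = 1.02593
deff = V_st / V_srs = 0.865026/1.02593 = 0.8432

deff ≈ 0.843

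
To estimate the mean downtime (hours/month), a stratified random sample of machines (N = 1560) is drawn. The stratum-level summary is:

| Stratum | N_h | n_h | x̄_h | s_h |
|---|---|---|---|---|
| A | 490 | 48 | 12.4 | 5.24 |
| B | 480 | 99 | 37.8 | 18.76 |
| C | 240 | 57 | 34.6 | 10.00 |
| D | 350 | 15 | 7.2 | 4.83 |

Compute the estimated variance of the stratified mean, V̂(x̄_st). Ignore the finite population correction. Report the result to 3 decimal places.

V̂(x̄_st) = Σ W_h² s_h²/n_h, with W_h = N_h/N and N = 1560:
  stratum A: (490/1560)²·5.24²/48 = 0.056437
  stratum B: (480/1560)²·18.76²/99 = 0.336561
  stratum C: (240/1560)²·10.00²/57 = 0.0415239
  stratum D: (350/1560)²·4.83²/15 = 0.078287
V̂(x̄_st) = 0.512809

V̂(x̄_st) ≈ 0.513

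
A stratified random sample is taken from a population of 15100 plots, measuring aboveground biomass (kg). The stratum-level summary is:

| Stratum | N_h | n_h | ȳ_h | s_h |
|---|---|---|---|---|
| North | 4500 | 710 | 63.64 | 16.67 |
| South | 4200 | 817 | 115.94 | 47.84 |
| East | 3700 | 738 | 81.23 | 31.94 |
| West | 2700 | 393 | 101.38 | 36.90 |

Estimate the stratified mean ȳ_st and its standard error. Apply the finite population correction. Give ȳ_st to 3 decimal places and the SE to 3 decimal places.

ȳ_st ≈ 89.245, SE ≈ 0.604

ȳ_st = Σ W_h ȳ_h = (4500·63.64 + 4200·115.94 + 3700·81.23 + 2700·101.38)/15100 = 89.24536
V̂(ȳ_st) = Σ W_h² (1 − n_h/N_h) s_h²/n_h, with W_h = N_h/N and N = 15100:
  stratum North: (4500/15100)²·(1 − 710/4500)·16.67²/710 = 0.0292759
  stratum South: (4200/15100)²·(1 − 817/4200)·47.84²/817 = 0.174565
  stratum East: (3700/15100)²·(1 − 738/3700)·31.94²/738 = 0.0664426
  stratum West: (2700/15100)²·(1 − 393/2700)·36.90²/393 = 0.0946494
V̂(ȳ_st) = 0.364933
SE(ȳ_st) = √0.364933 = 0.604097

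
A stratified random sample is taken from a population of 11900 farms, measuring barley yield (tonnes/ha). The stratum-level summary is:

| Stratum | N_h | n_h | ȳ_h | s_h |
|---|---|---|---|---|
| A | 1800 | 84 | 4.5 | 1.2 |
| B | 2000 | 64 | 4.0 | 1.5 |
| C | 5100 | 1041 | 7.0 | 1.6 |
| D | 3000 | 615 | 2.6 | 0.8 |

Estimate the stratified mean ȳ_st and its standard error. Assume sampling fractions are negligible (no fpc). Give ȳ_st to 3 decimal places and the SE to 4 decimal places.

ȳ_st ≈ 5.008, SE ≈ 0.0436

ȳ_st = Σ W_h ȳ_h = (1800·4.5 + 2000·4.0 + 5100·7.0 + 3000·2.6)/11900 = 5.00840
V̂(ȳ_st) = Σ W_h² s_h²/n_h, with W_h = N_h/N and N = 11900:
  stratum A: (1800/11900)²·1.2²/84 = 0.000392224
  stratum B: (2000/11900)²·1.5²/64 = 0.000993044
  stratum C: (5100/11900)²·1.6²/1041 = 0.000451685
  stratum D: (3000/11900)²·0.8²/615 = 6.61384e-05
V̂(ȳ_st) = 0.00190309
SE(ȳ_st) = √0.00190309 = 0.0436244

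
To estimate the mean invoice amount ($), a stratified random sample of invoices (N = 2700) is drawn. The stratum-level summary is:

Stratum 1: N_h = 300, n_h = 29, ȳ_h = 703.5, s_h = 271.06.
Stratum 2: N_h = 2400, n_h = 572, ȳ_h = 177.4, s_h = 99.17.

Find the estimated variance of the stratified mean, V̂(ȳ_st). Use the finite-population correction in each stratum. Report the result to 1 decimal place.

V̂(ȳ_st) ≈ 38.6

V̂(ȳ_st) = Σ W_h² (1 − n_h/N_h) s_h²/n_h, with W_h = N_h/N and N = 2700:
  stratum 1: (300/2700)²·(1 − 29/300)·271.06²/29 = 28.255
  stratum 2: (2400/2700)²·(1 − 572/2400)·99.17²/572 = 10.3472
V̂(ȳ_st) = 38.6023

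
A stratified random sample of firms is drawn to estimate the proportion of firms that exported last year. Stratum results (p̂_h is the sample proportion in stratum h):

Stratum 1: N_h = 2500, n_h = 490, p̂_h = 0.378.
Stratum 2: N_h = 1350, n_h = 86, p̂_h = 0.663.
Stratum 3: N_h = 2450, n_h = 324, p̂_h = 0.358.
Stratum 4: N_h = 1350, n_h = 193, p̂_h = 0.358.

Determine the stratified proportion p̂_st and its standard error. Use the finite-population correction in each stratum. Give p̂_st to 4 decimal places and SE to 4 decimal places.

N = 7650; stratum weights W_h = N_h/N.
p̂_st = Σ W_h p̂_h = (2500·0.378 + 1350·0.663 + 2450·0.358 + 1350·0.358)/7650 = 0.41836
V̂(p̂_st) = Σ W_h² (1 − n_h/N_h) p̂_h(1−p̂_h)/(n_h−1):
  stratum 1: (2500/7650)²·(1 − 490/2500)·0.378·0.622/489 = 4.12845e-05
  stratum 2: (1350/7650)²·(1 − 86/1350)·0.663·0.337/85 = 7.66448e-05
  stratum 3: (2450/7650)²·(1 − 324/2450)·0.358·0.642/323 = 6.33318e-05
  stratum 4: (1350/7650)²·(1 − 193/1350)·0.358·0.642/192 = 3.19493e-05
V̂(p̂_st) = 0.00021321; SE = √V̂ = 0.0146017

p̂_st ≈ 0.4184, SE ≈ 0.0146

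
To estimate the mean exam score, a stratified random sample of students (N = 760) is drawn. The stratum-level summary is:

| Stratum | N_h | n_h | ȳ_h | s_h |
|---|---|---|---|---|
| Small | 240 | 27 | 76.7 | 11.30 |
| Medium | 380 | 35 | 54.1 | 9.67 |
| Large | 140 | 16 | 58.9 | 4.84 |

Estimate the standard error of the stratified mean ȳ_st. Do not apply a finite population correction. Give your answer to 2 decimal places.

SE(ȳ_st) ≈ 1.09

V̂(ȳ_st) = Σ W_h² s_h²/n_h, with W_h = N_h/N and N = 760:
  stratum Small: (240/760)²·11.30²/27 = 0.471616
  stratum Medium: (380/760)²·9.67²/35 = 0.667921
  stratum Large: (140/760)²·4.84²/16 = 0.0496821
V̂(ȳ_st) = 1.18922
SE(ȳ_st) = √1.18922 = 1.09051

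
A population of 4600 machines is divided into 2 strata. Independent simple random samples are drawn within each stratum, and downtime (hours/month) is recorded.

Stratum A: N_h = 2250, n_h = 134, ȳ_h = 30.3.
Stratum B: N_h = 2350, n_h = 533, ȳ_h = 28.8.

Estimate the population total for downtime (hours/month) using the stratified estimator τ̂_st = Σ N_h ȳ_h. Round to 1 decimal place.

τ̂_st ≈ 135855.0

τ̂_st = Σ N_h ȳ_h = 2250·30.3 + 2350·28.8 = 135855.0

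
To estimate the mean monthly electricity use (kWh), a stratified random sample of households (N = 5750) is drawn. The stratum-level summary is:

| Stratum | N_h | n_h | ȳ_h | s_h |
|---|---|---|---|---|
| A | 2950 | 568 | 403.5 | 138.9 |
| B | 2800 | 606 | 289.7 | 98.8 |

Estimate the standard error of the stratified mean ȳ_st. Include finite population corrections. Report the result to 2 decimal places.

V̂(ȳ_st) = Σ W_h² (1 − n_h/N_h) s_h²/n_h, with W_h = N_h/N and N = 5750:
  stratum A: (2950/5750)²·(1 − 568/2950)·138.9²/568 = 7.21912
  stratum B: (2800/5750)²·(1 − 606/2800)·98.8²/606 = 2.99296
V̂(ȳ_st) = 10.2121
SE(ȳ_st) = √10.2121 = 3.19563

SE(ȳ_st) ≈ 3.20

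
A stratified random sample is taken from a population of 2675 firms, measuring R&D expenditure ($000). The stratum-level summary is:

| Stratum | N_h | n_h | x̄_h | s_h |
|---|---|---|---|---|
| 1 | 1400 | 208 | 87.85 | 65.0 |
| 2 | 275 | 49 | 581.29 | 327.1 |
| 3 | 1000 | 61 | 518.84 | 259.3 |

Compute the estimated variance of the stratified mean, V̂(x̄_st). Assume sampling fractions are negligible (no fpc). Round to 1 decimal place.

V̂(x̄_st) = Σ W_h² s_h²/n_h, with W_h = N_h/N and N = 2675:
  stratum 1: (1400/2675)²·65.0²/208 = 5.5638
  stratum 2: (275/2675)²·327.1²/49 = 23.0772
  stratum 3: (1000/2675)²·259.3²/61 = 154.038
V̂(x̄_st) = 182.679

V̂(x̄_st) ≈ 182.7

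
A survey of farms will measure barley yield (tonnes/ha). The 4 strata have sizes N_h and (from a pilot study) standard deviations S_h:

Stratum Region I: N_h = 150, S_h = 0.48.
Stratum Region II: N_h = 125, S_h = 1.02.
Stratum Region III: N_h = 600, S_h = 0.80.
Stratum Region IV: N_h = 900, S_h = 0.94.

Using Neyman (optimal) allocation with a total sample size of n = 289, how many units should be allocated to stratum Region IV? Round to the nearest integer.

Neyman allocation: n_h = n · N_h S_h / Σ N_i S_i, with n = 289.
  stratum Region I: N_h·S_h = 150·0.48 = 72.00
  stratum Region II: N_h·S_h = 125·1.02 = 127.50
  stratum Region III: N_h·S_h = 600·0.80 = 480.00
  stratum Region IV: N_h·S_h = 900·0.94 = 846.00
Σ N_h S_h = 1525.50
n for stratum Region IV = 289·846.00/1525.50 = 160.271 → 160

160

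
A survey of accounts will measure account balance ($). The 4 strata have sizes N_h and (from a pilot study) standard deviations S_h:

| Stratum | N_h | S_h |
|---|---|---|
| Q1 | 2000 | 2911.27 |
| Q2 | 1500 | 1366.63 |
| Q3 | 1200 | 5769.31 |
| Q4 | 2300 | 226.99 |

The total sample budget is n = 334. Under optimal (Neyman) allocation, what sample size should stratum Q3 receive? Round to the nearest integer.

151

Neyman allocation: n_h = n · N_h S_h / Σ N_i S_i, with n = 334.
  stratum Q1: N_h·S_h = 2000·2911.27 = 5822540.00
  stratum Q2: N_h·S_h = 1500·1366.63 = 2049945.00
  stratum Q3: N_h·S_h = 1200·5769.31 = 6923172.00
  stratum Q4: N_h·S_h = 2300·226.99 = 522077.00
Σ N_h S_h = 15317734.00
n for stratum Q3 = 334·6923172.00/15317734.00 = 150.958 → 151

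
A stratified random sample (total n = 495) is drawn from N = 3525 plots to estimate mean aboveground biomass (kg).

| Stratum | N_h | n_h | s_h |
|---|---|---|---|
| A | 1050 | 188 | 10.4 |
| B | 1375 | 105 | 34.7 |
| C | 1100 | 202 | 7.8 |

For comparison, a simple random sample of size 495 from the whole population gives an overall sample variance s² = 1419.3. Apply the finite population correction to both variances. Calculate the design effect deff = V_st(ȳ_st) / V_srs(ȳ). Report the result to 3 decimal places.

V̂(ȳ_st) = Σ W_h² (1 − n_h/N_h) s_h²/n_h, with W_h = N_h/N and N = 3525:
  stratum A: (1050/3525)²·(1 − 188/1050)·10.4²/188 = 0.0419071
  stratum B: (1375/3525)²·(1 − 105/1375)·34.7²/105 = 1.6116
  stratum C: (1100/3525)²·(1 − 202/1100)·7.8²/202 = 0.0239436
V_st = 1.67745
V_srs = (1 − 495/3525)·1419.3/495 = 2.46463
deff = V_st / V_srs = 1.67745/2.46463 = 0.6806

deff ≈ 0.681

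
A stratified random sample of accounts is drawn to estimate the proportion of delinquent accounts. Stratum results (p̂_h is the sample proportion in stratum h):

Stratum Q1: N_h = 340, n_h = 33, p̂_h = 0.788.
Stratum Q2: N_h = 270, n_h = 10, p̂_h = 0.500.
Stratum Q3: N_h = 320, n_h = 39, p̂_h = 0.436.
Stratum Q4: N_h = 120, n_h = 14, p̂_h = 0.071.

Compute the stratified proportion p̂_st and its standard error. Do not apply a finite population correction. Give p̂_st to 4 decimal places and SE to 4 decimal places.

N = 1050; stratum weights W_h = N_h/N.
p̂_st = Σ W_h p̂_h = (340·0.788 + 270·0.500 + 320·0.436 + 120·0.071)/1050 = 0.52472
V̂(p̂_st) = Σ W_h² p̂_h(1−p̂_h)/(n_h−1):
  stratum Q1: (340/1050)²·0.788·0.212/32 = 0.000547383
  stratum Q2: (270/1050)²·0.500·0.500/9 = 0.00183673
  stratum Q3: (320/1050)²·0.436·0.564/38 = 0.00060104
  stratum Q4: (120/1050)²·0.071·0.929/13 = 6.62696e-05
V̂(p̂_st) = 0.00305143; SE = √V̂ = 0.0552397

p̂_st ≈ 0.5247, SE ≈ 0.0552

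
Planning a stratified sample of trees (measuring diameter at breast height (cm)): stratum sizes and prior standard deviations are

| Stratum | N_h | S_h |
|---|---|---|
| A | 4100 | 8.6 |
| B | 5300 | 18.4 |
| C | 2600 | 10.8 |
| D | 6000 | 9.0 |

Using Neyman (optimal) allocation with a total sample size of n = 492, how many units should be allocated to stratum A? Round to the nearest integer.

Neyman allocation: n_h = n · N_h S_h / Σ N_i S_i, with n = 492.
  stratum A: N_h·S_h = 4100·8.6 = 35260.00
  stratum B: N_h·S_h = 5300·18.4 = 97520.00
  stratum C: N_h·S_h = 2600·10.8 = 28080.00
  stratum D: N_h·S_h = 6000·9.0 = 54000.00
Σ N_h S_h = 214860.00
n for stratum A = 492·35260.00/214860.00 = 80.741 → 81

81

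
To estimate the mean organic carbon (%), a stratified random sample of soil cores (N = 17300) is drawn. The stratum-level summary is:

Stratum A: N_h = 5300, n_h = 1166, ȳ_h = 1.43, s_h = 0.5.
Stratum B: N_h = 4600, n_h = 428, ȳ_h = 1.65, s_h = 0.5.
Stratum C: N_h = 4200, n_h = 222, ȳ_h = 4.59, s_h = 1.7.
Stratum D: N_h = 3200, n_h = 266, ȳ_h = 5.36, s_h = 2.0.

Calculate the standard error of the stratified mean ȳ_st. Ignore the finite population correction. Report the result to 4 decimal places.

SE(ȳ_st) ≈ 0.0366

V̂(ȳ_st) = Σ W_h² s_h²/n_h, with W_h = N_h/N and N = 17300:
  stratum A: (5300/17300)²·0.5²/1166 = 2.01234e-05
  stratum B: (4600/17300)²·0.5²/428 = 4.12971e-05
  stratum C: (4200/17300)²·1.7²/222 = 0.000767275
  stratum D: (3200/17300)²·2.0²/266 = 0.000514501
V̂(ȳ_st) = 0.0013432
SE(ȳ_st) = √0.0013432 = 0.0366496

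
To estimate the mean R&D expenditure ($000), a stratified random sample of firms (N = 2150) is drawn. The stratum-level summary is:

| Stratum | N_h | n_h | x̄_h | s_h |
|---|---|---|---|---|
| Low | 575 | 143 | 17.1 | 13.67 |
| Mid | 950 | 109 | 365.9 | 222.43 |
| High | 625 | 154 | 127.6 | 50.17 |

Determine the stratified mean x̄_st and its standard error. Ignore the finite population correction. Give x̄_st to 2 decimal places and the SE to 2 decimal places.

x̄_st = Σ W_h x̄_h = (575·17.1 + 950·365.9 + 625·127.6)/2150 = 203.34302
V̂(x̄_st) = Σ W_h² s_h²/n_h, with W_h = N_h/N and N = 2150:
  stratum Low: (575/2150)²·13.67²/143 = 0.0934673
  stratum Mid: (950/2150)²·222.43²/109 = 88.6197
  stratum High: (625/2150)²·50.17²/154 = 1.38118
V̂(x̄_st) = 90.0944
SE(x̄_st) = √90.0944 = 9.49181

x̄_st ≈ 203.34, SE ≈ 9.49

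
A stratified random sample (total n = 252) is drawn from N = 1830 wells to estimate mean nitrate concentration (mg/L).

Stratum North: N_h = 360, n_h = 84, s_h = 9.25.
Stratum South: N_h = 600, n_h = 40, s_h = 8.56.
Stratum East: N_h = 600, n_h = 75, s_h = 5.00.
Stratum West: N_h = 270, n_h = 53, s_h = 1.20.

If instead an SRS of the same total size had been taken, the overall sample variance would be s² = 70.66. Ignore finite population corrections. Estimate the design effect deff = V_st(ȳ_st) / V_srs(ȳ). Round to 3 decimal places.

deff ≈ 0.973

V̂(ȳ_st) = Σ W_h² s_h²/n_h, with W_h = N_h/N and N = 1830:
  stratum North: (360/1830)²·9.25²/84 = 0.0394191
  stratum South: (600/1830)²·8.56²/40 = 0.196919
  stratum East: (600/1830)²·5.00²/75 = 0.0358327
  stratum West: (270/1830)²·1.20²/53 = 0.000591442
V_st = 0.272762
V_srs = s²/n = 70.66/252 = 0.280397
deff = V_st / V_srs = 0.272762/0.280397 = 0.9728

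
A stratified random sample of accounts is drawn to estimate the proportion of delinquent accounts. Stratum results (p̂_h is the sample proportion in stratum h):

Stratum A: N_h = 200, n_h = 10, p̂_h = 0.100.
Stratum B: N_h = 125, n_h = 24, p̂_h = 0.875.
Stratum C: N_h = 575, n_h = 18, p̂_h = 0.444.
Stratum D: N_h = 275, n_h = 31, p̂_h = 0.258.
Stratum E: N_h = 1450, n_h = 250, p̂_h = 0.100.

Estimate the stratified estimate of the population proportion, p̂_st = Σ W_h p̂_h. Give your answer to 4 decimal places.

p̂_st ≈ 0.2288

N = 2625; stratum weights W_h = N_h/N.
p̂_st = Σ W_h p̂_h = (200·0.100 + 125·0.875 + 575·0.444 + 275·0.258 + 1450·0.100)/2625 = 0.22881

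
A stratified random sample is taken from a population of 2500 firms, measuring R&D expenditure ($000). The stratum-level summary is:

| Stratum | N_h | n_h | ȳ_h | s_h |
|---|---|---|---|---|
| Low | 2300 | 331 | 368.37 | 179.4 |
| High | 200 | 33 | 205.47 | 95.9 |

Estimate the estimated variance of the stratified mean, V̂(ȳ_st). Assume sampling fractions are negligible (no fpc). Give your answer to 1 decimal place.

V̂(ȳ_st) = Σ W_h² s_h²/n_h, with W_h = N_h/N and N = 2500:
  stratum Low: (2300/2500)²·179.4²/331 = 82.2986
  stratum High: (200/2500)²·95.9²/33 = 1.78362
V̂(ȳ_st) = 84.0822

V̂(ȳ_st) ≈ 84.1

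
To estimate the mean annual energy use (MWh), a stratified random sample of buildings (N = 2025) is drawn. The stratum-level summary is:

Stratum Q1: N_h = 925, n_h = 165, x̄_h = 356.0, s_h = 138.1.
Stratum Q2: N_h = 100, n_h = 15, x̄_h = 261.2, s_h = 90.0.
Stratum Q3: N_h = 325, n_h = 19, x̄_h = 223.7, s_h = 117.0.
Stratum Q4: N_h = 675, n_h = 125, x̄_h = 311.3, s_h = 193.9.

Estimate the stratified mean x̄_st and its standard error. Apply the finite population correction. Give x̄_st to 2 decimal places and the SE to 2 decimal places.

x̄_st ≈ 315.19, SE ≈ 8.10

x̄_st = Σ W_h x̄_h = (925·356.0 + 100·261.2 + 325·223.7 + 675·311.3)/2025 = 315.18519
V̂(x̄_st) = Σ W_h² (1 − n_h/N_h) s_h²/n_h, with W_h = N_h/N and N = 2025:
  stratum Q1: (925/2025)²·(1 − 165/925)·138.1²/165 = 19.8157
  stratum Q2: (100/2025)²·(1 − 15/100)·90.0²/15 = 1.11934
  stratum Q3: (325/2025)²·(1 − 19/325)·117.0²/19 = 17.4732
  stratum Q4: (675/2025)²·(1 − 125/675)·193.9²/125 = 27.2309
V̂(x̄_st) = 65.6391
SE(x̄_st) = √65.6391 = 8.1018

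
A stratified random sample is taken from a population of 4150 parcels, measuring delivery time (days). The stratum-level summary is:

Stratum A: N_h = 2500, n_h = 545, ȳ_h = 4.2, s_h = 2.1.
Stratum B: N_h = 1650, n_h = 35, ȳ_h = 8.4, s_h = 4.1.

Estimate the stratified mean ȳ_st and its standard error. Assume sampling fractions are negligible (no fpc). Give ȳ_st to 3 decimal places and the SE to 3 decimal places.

ȳ_st ≈ 5.870, SE ≈ 0.281

ȳ_st = Σ W_h ȳ_h = (2500·4.2 + 1650·8.4)/4150 = 5.86988
V̂(ȳ_st) = Σ W_h² s_h²/n_h, with W_h = N_h/N and N = 4150:
  stratum A: (2500/4150)²·2.1²/545 = 0.00293647
  stratum B: (1650/4150)²·4.1²/35 = 0.0759227
V̂(ȳ_st) = 0.0788591
SE(ȳ_st) = √0.0788591 = 0.280819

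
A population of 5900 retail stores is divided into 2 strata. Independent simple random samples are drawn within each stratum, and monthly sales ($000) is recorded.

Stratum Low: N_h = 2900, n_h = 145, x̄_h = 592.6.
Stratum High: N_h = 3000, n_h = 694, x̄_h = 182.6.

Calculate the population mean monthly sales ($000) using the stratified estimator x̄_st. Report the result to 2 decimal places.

x̄_st ≈ 384.13

N = Σ N_h = 5900. Stratum weights W_h = N_h/N.
x̄_st = (2900·592.6 + 3000·182.6) / 5900 = 384.1254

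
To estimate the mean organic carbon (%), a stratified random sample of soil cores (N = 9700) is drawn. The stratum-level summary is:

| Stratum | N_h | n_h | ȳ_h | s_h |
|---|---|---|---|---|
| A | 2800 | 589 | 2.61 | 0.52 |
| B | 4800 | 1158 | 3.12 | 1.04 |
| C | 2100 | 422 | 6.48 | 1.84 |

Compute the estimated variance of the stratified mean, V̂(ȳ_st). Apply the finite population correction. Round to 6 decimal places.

V̂(ȳ_st) = Σ W_h² (1 − n_h/N_h) s_h²/n_h, with W_h = N_h/N and N = 9700:
  stratum A: (2800/9700)²·(1 − 589/2800)·0.52²/589 = 3.02061e-05
  stratum B: (4800/9700)²·(1 − 1158/4800)·1.04²/1158 = 0.000173538
  stratum C: (2100/9700)²·(1 − 422/2100)·1.84²/422 = 0.000300463
V̂(ȳ_st) = 0.000504208

V̂(ȳ_st) ≈ 0.000504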